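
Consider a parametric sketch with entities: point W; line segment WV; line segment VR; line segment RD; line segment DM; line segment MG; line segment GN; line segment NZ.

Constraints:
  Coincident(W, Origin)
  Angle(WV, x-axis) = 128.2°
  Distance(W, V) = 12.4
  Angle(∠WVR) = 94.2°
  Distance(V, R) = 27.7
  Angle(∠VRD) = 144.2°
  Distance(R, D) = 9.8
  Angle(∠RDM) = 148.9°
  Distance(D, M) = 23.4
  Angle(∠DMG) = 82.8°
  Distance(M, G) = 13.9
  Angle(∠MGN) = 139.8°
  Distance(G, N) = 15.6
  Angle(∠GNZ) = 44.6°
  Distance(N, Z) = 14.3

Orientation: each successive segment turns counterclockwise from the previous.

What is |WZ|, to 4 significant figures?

32.40

W is at the origin; WV runs at 128.2° with length 12.4, so V = (-7.668, 9.745). ∠WVR = 94.2° gives VR at -146.0° from the x-axis; with |VR| = 27.7, R = (-30.63, -5.745). ∠VRD = 144.2° gives RD at -110.2° from the x-axis; with |RD| = 9.8, D = (-34.02, -14.94). ∠RDM = 148.9° gives DM at -79.10° from the x-axis; with |DM| = 23.4, M = (-29.59, -37.92). ∠DMG = 82.8° gives MG at 18.10° from the x-axis; with |MG| = 13.9, G = (-16.38, -33.60). ∠MGN = 139.8° gives GN at 58.30° from the x-axis; with |GN| = 15.6, N = (-8.182, -20.33). ∠GNZ = 44.6° gives NZ at -166.3° from the x-axis; with |NZ| = 14.3, Z = (-22.08, -23.72). Then |WZ| = |Z − W| = 32.40.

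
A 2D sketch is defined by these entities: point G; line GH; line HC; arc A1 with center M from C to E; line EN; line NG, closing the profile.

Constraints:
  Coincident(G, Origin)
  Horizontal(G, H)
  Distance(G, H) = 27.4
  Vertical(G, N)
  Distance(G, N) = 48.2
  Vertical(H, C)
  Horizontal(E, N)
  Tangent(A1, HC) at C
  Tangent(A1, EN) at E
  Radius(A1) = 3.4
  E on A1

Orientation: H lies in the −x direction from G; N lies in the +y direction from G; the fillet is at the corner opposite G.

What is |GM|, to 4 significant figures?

50.82

G is at the origin; GH is horizontal with |GH| = 27.4 and H on the −x side, so H = (-27.40, 0.000). GN is vertical with |GN| = 48.2 and N on the +y side, so N = (0.000, 48.20). The virtual corner opposite G is at (-27.40, 48.20). The tangent condition forces MC to be normal to HC and A1 meets EN tangentially, so ME is at right angles to EN, with radius 3.4, so the center M sits 3.4 in from both sides at M = (-24.00, 44.80). Then |GM| = |M − G| = 50.82.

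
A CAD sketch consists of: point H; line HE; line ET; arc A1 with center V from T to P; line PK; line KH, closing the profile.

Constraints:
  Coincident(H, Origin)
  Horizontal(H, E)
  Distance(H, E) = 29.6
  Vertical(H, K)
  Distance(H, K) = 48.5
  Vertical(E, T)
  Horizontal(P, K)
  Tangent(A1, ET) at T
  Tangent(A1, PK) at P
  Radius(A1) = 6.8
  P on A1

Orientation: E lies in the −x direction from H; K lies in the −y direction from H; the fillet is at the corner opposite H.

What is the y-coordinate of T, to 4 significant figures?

-41.70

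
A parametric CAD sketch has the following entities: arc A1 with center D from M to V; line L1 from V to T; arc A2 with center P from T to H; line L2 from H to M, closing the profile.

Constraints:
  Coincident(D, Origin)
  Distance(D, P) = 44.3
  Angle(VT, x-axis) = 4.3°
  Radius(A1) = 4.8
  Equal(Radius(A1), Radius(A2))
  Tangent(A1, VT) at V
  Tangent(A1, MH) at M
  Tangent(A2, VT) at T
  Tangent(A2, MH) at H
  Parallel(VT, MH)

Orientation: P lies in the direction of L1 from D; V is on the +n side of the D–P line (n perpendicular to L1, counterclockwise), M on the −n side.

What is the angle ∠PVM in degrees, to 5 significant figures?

83.816°

The slot axis is L1's direction at 4.3°, so u = (cos 4.3°, sin 4.3°) = (0.99719, 0.074979) and n = (−sin 4.3°, cos 4.3°) = (-0.074979, 0.99719). D is at the origin and P lies 44.3 along u from D, so P = 44.3·u = (44.175, 3.3216). Tangency of A1 to both parallel lines with radius 4.8 puts V and M at D ± 4.8·n: V = (-0.35990, 4.7865), M = (0.35990, -4.7865). Then cos ∠PVM = VP·VM / (|VP||VM|), giving 83.816°.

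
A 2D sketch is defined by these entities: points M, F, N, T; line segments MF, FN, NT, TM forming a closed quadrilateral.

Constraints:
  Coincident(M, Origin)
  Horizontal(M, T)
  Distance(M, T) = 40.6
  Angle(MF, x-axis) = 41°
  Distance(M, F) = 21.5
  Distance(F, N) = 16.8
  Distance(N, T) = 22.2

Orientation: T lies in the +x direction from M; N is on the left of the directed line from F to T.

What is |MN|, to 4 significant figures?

37.78

M is at the origin; M and T share the same y with |MT| = 40.6 and T in +x, so T = (40.6, 0). MF runs at 41.0° with |MF| = 21.5, so F = (16.23, 14.11). N is determined by |FN| = 16.8 and |NT| = 22.2 together: it lies at the intersection of circle(F, 16.8) and circle(T, 22.2). With |FT| = 28.16, the foot of the radical line on FT is 10.34 from F and the perpendicular offset is √(16.8² − 10.34²) = 13.24. Taking the left-of-FT solution: N = (31.81, 20.39).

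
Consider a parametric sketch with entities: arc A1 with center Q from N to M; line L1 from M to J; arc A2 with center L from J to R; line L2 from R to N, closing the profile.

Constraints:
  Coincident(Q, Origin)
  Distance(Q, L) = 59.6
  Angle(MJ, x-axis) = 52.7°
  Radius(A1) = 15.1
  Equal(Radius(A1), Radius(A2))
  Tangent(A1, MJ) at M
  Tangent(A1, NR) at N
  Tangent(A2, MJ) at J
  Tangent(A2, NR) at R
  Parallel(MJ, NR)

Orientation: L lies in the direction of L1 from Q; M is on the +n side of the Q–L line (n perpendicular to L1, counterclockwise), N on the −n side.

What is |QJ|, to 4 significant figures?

61.48

The slot axis is L1's direction at 52.7°, so u = (cos 52.7°, sin 52.7°) = (0.6060, 0.7955) and n = (−sin 52.7°, cos 52.7°) = (-0.7955, 0.6060). Q is at the origin and L lies 59.6 along u from Q, so L = 59.6·u = (36.12, 47.41). Tangency of A1 to both parallel lines with radius 15.1 puts M and N at Q ± 15.1·n: M = (-12.01, 9.150), N = (12.01, -9.150). Equal radii place J and R the same way about L: J = L + 15.1·n = (24.11, 56.56), R = L − 15.1·n = (48.13, 38.26). Then |QJ| = |J − Q| = 61.48.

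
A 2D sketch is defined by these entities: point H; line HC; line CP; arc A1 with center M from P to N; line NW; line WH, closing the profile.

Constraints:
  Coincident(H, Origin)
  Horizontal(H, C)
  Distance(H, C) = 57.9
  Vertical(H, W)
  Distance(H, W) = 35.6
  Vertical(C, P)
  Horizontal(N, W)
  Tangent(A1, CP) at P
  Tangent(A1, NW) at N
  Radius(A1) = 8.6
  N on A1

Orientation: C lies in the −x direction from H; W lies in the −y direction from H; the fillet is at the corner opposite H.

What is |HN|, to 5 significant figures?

60.810

H is at the origin; H and C share the same y with |HC| = 57.9 and C on the −x side, so C = (-57.900, 0.0000). H and W share the same x with |HW| = 35.6 and W on the −y side, so W = (0.0000, -35.600). The virtual corner opposite H is at (-57.900, -35.600). A1 meets CP tangentially, so MP is at right angles to CP and since A1 is tangent to NW there, MN ⟂ NW, with radius 8.6, so the center M sits 8.6 in from both sides at M = (-49.300, -27.000). That places the tangent points at P = (-57.900, -27.000) on CP and N = (-49.300, -35.600) on NW. Then |HN| = |N − H| = 60.810.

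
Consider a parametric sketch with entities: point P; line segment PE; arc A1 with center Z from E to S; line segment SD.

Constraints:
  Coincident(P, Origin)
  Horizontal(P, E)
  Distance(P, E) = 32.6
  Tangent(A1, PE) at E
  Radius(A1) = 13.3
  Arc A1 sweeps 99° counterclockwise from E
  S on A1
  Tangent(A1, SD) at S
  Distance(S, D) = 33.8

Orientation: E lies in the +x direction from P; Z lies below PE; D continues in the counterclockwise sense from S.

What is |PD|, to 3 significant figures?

54.7

P is at the origin; P and E share the same y with |PE| = 32.6 and E on the +x side, so E = (32.6, 0.00). Tangency of A1 to PE means the radius ZE is perpendicular to PE, so Z = E + (0, -13.3) = (32.6, -13.3). On A1, E sits at bearing 90° from Z; a 99° counterclockwise sweep puts S at bearing 189°, so S = Z + 13.3·(cos 189°, sin 189°) = (19.5, -15.4). The tangent condition forces ZS to be normal to SD, so SD runs along (−sin 189°, cos 189°); with |SD| = 33.8, D = (24.8, -48.8). Then |PD| = |D − P| = 54.7.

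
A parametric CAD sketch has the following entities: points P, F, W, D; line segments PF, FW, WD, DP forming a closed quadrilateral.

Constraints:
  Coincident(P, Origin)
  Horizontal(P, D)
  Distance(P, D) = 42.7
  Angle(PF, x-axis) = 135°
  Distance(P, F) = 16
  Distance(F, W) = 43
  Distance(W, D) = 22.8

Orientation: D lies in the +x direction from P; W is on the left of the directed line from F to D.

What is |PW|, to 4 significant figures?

36.54

Checks: |FW| = 43.00 ✓; |WD| = 22.80 ✓.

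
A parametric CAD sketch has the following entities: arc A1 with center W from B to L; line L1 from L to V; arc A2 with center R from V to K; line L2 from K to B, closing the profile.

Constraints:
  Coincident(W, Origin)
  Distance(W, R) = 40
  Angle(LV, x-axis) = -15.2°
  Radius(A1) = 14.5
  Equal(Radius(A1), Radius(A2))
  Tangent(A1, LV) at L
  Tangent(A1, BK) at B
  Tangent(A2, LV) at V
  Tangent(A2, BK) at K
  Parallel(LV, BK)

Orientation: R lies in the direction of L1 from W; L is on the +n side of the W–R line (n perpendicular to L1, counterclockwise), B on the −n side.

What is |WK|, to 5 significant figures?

42.547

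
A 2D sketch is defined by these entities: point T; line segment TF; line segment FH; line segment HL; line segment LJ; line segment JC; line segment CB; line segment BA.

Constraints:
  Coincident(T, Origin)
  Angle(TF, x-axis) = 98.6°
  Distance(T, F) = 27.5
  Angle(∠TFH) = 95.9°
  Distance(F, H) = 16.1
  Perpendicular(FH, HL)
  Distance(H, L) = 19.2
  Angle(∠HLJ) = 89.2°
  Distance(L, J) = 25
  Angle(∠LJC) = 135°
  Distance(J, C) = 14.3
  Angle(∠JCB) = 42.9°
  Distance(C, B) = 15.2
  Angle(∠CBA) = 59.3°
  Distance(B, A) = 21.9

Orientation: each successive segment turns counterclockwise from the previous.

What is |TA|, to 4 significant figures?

12.98

T is at the origin; TF runs at 98.6° with length 27.5, so F = (-4.112, 27.19). ∠TFH = 95.9° gives FH at -177.3° from the x-axis; with |FH| = 16.1, H = (-20.19, 26.43). The perpendicularity gives HL at right angles to FH, so HL runs at -87.30°; with |HL| = 19.2, L = (-19.29, 7.254). ∠HLJ = 89.2° gives LJ at 3.500° from the x-axis; with |LJ| = 25.0, J = (5.663, 8.780). ∠LJC = 135.0° gives JC at 48.50° from the x-axis; with |JC| = 14.3, C = (15.14, 19.49). ∠JCB = 42.9° gives CB at -174.4° from the x-axis; with |CB| = 15.2, B = (0.01148, 18.01). ∠CBA = 59.3° gives BA at -53.70° from the x-axis; with |BA| = 21.9, A = (12.98, 0.3569). Then |TA| = |A − T| = 12.98.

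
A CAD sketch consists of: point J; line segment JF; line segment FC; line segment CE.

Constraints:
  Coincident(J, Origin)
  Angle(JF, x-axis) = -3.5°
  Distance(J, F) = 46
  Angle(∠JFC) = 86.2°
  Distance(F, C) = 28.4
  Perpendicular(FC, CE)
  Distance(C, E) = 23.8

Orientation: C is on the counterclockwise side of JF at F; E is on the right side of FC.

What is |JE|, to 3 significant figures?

74.2

∠JFC = 86.2°, so FC runs at -3.5° + (180° − 86.2°) = 90.3° from the x-axis; with |FC| = 28.4, C = F + 28.4·(cos 90.3°, sin 90.3°) = (45.8, 25.6). FC is perpendicular to CE; with |CE| = 23.8 on the right of FC, E = C + 23.8·(1.00, 0.00524) = (69.6, 25.7). Then |JE| = |E − J| = 74.2.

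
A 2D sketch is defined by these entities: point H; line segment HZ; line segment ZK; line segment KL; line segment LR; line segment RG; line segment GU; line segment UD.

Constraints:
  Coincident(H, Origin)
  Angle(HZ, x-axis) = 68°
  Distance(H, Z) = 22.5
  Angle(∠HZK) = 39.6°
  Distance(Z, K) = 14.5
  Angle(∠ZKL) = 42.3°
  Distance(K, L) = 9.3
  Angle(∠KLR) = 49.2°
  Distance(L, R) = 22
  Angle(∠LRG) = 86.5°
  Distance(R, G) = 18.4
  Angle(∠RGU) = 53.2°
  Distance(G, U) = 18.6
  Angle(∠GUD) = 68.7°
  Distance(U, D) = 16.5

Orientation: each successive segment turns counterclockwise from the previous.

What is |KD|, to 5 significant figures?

17.379

∠RGU = 53.2° gives GU at -22.800° from the x-axis; with |GU| = 18.6, U = (-3.9758, 14.832). ∠GUD = 68.7° gives UD at 88.500° from the x-axis; with |UD| = 16.5, D = (-3.5438, 31.326). Then |KD| = |D − K| = 17.379.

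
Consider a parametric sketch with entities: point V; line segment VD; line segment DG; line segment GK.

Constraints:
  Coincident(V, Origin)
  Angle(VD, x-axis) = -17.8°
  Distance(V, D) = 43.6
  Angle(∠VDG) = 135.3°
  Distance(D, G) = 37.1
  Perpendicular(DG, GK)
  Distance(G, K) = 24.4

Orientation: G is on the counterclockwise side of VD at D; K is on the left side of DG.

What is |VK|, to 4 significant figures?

68.38

∠VDG = 135.3°, so DG runs at -17.8° + (180° − 135.3°) = 26.90° from the x-axis; with |DG| = 37.1, G = D + 37.1·(cos 26.90°, sin 26.90°) = (74.60, 3.457). DG is perpendicular to GK; with |GK| = 24.4 on the left of DG, K = G + 24.4·(-0.4524, 0.8918) = (63.56, 25.22). Then |VK| = |K − V| = 68.38.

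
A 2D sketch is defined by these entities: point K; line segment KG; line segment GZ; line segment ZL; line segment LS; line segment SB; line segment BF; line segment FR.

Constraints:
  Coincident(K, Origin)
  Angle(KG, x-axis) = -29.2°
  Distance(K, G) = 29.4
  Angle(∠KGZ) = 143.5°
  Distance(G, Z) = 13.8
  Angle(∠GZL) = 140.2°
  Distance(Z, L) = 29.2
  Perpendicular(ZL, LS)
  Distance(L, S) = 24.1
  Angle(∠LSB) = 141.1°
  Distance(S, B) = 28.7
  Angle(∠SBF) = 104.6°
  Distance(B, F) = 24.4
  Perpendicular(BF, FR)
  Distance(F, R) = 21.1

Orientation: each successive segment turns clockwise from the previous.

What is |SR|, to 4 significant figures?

32.33

∠SBF = 104.6° gives BF at 50.20° from the x-axis; with |BF| = 24.4, F = (-0.7723, -6.536). BF ⟂ FR, so FR runs at -39.80°; with |FR| = 21.1, R = (15.44, -20.04). Then |SR| = |R − S| = 32.33.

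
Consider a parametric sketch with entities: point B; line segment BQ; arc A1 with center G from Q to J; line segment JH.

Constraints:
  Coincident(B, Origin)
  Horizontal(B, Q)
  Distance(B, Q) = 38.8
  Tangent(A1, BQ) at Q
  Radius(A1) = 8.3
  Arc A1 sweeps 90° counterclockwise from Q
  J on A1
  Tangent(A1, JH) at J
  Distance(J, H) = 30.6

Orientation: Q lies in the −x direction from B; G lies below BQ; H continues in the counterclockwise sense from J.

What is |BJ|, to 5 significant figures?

47.826

B is at the origin; BQ is horizontal with |BQ| = 38.8 and Q on the −x side, so Q = (-38.800, 0.0000). A1 meets BQ tangentially, so GQ is at right angles to BQ, so G = Q + (0, -8.3) = (-38.800, -8.3000). On A1, Q sits at bearing 90° from G; a 90° counterclockwise sweep puts J at bearing 180°, so J = G + 8.3·(cos 180°, sin 180°) = (-47.100, -8.3000). Then |BJ| = |J − B| = 47.826.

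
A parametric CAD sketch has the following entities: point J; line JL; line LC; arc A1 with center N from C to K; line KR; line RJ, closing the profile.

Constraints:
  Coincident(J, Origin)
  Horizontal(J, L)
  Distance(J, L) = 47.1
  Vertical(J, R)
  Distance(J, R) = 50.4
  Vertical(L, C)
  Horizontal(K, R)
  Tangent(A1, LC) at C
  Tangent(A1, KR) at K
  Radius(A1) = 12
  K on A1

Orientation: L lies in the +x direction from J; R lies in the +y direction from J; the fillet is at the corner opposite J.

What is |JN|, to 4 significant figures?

52.02

J and R share the same x with |JR| = 50.4 and R on the +y side, so R = (0.000, 50.40). The virtual corner opposite J is at (47.10, 50.40). The tangent condition forces NC to be normal to LC and the tangent condition forces NK to be normal to KR, with radius 12.0, so the center N sits 12.0 in from both sides at N = (35.10, 38.40). Then |JN| = |N − J| = 52.02.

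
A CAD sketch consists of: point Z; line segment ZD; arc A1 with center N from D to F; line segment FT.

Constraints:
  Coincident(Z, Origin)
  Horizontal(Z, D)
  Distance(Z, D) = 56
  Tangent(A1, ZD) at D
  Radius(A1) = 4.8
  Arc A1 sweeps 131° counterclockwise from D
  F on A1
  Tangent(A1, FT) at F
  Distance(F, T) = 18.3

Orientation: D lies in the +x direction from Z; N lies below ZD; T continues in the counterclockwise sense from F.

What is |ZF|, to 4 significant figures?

52.98

Z is at the origin; Z and D share the same y with |ZD| = 56.0 and D on the +x side, so D = (56.00, 0.000). The tangent condition forces ND to be normal to ZD, so N = D + (0, -4.8) = (56.00, -4.800). On A1, D sits at bearing 90° from N; a 131° counterclockwise sweep puts F at bearing 221°, so F = N + 4.8·(cos 221°, sin 221°) = (52.38, -7.949). Then |ZF| = |F − Z| = 52.98.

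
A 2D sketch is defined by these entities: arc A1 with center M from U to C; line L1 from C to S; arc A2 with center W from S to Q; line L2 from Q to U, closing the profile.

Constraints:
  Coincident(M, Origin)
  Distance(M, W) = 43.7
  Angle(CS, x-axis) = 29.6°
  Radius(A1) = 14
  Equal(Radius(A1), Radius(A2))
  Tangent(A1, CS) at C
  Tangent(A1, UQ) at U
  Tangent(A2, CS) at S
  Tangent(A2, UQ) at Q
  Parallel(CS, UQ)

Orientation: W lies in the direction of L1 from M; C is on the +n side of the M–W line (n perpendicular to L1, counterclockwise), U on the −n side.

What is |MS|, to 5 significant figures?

45.888

Tangency of A1 to both parallel lines with radius 14.0 puts C and U at M ± 14.0·n: C = (-6.9152, 12.173), U = (6.9152, -12.173). Equal radii place S and Q the same way about W: S = W + 14.0·n = (31.082, 33.758), Q = W − 14.0·n = (44.912, 9.4123). Then |MS| = |S − M| = 45.888.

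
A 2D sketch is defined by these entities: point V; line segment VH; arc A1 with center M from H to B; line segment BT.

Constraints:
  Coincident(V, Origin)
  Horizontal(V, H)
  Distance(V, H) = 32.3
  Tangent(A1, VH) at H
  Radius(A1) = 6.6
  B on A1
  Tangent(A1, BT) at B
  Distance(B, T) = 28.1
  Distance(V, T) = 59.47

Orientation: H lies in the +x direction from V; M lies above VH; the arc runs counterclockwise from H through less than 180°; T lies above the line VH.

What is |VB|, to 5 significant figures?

37.927

Checks: ∠(MH, HV) = 90.00° ✓; |MB| = 6.600 ✓; ∠(MB, BT) = 90.00° ✓; |BT| = 28.10 ✓; |VT| = 59.47 ✓.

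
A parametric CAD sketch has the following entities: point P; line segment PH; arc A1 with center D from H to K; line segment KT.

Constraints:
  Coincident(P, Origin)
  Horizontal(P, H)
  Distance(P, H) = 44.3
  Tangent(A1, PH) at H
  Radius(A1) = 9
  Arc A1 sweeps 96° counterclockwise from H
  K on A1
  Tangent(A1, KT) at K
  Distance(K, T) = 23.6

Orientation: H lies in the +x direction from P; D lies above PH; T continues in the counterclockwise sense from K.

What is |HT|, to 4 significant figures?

34.03

On A1, H sits at bearing -90° from D; a 96° counterclockwise sweep puts K at bearing 6°, so K = D + 9.0·(cos 6°, sin 6°) = (53.25, 9.941). Since A1 is tangent to KT there, DK ⟂ KT, so KT runs along (−sin 6°, cos 6°); with |KT| = 23.6, T = (50.78, 33.41). Then |HT| = |T − H| = 34.03.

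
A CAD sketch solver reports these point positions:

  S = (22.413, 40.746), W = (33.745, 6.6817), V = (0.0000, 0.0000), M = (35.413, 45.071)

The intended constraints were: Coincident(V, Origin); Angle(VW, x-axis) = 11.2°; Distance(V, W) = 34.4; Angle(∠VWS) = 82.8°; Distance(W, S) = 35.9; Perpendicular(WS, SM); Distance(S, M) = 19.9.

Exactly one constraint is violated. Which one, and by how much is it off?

Distance(S, M) = 19.9 — off by 6.20.

V = (0.00, 0.00) ✓; VW at 11.20° ✓; |VW| = 34.40 ✓; ∠VWS = 82.80° ✓; |WS| = 35.90 ✓; ∠(WS, SM) = 90.00° ✓; |SM| = 13.70 ✗.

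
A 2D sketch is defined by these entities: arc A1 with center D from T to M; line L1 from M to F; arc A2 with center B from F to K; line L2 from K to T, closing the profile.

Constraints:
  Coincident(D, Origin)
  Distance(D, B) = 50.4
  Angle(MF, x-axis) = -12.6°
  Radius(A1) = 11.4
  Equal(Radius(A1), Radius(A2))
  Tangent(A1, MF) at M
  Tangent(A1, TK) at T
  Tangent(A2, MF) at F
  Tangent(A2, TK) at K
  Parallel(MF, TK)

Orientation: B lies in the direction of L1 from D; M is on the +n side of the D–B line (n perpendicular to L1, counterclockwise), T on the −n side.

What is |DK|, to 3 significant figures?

51.7

The slot axis is L1's direction at -12.6°, so u = (cos -12.6°, sin -12.6°) = (0.976, -0.218) and n = (−sin -12.6°, cos -12.6°) = (0.218, 0.976). D is at the origin and B lies 50.4 along u from D, so B = 50.4·u = (49.2, -11.0). Tangency of A1 to both parallel lines with radius 11.4 puts M and T at D ± 11.4·n: M = (2.49, 11.1), T = (-2.49, -11.1). Equal radii place F and K the same way about B: F = B + 11.4·n = (51.7, 0.131), K = B − 11.4·n = (46.7, -22.1). Then |DK| = |K − D| = 51.7.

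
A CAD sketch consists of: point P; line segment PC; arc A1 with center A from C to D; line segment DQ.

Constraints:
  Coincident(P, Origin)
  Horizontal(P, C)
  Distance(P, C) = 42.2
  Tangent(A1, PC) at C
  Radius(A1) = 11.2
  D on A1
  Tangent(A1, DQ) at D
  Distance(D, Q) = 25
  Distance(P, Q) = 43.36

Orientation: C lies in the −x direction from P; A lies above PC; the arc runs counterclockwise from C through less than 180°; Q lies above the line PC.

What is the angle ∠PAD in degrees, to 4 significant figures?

5.187°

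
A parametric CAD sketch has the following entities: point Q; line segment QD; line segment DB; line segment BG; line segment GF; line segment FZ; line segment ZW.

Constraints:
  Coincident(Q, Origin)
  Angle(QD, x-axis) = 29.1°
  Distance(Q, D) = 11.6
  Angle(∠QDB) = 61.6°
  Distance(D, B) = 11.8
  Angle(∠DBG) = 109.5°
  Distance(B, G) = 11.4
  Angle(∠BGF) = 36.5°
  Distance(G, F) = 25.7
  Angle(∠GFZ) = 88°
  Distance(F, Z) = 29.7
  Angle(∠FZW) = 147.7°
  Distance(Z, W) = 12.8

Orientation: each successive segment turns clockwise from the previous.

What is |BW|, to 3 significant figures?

34.5

Q is at the origin; QD runs at 29.1° with length 11.6, so D = (10.1, 5.64). ∠QDB = 61.6° gives DB at -89.3° from the x-axis; with |DB| = 11.8, B = (10.3, -6.16). ∠DBG = 109.5° gives BG at -160° from the x-axis; with |BG| = 11.4, G = (-0.419, -10.1). ∠BGF = 36.5° gives GF at 56.7° from the x-axis; with |GF| = 25.7, F = (13.7, 11.4). ∠GFZ = 88.0° gives FZ at -35.3° from the x-axis; with |FZ| = 29.7, Z = (37.9, -5.78). ∠FZW = 147.7° gives ZW at -67.6° from the x-axis; with |ZW| = 12.8, W = (42.8, -17.6). Then |BW| = |W − B| = 34.5.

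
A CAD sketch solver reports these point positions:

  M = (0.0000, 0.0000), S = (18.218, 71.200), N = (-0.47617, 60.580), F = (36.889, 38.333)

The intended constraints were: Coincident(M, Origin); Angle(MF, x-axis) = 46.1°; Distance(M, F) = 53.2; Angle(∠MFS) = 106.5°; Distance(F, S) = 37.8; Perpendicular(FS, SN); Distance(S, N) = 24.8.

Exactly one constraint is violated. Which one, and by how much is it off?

Distance(S, N) = 24.8 — off by 3.30.

M = (0.00, 0.00) ✓; MF at 46.10° ✓; |MF| = 53.20 ✓; ∠MFS = 106.5° ✓; |FS| = 37.80 ✓; ∠(FS, SN) = 90.00° ✓; |SN| = 21.50 ✗.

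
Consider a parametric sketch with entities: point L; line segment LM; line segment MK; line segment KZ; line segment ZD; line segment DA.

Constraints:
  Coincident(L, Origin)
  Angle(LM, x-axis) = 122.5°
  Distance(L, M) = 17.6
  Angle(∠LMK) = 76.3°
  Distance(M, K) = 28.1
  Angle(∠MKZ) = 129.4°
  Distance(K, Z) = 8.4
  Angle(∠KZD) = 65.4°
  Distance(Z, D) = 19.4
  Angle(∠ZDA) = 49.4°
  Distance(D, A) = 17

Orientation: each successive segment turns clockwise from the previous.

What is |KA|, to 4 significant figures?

7.155

∠KZD = 65.4° gives ZD at -146.4° from the x-axis; with |ZD| = 19.4, D = (8.125, 8.737). ∠ZDA = 49.4° gives DA at 83.00° from the x-axis; with |DA| = 17.0, A = (10.20, 25.61). Then |KA| = |A − K| = 7.155.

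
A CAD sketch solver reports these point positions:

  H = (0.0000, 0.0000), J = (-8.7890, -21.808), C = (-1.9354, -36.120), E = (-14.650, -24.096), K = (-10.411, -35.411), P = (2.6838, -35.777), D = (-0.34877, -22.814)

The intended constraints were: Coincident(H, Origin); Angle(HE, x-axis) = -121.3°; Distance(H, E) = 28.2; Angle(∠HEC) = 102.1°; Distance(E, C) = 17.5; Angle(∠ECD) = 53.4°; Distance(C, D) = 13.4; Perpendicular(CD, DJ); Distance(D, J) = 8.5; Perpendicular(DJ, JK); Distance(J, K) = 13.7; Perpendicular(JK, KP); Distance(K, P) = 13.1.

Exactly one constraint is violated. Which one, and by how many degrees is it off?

Perpendicular(JK, KP) — off by 5.20°.

H = (0.00, 0.00) ✓; HE at -121.3° ✓; |HE| = 28.20 ✓; ∠HEC = 102.1° ✓; |EC| = 17.50 ✓; ∠ECD = 53.40° ✓; |CD| = 13.40 ✓; ∠(CD, DJ) = 90.00° ✓; |DJ| = 8.500 ✓; ∠(DJ, JK) = 90.00° ✓; |JK| = 13.70 ✓; ∠(JK, KP) = 95.20° ✗; |KP| = 13.10 ✓.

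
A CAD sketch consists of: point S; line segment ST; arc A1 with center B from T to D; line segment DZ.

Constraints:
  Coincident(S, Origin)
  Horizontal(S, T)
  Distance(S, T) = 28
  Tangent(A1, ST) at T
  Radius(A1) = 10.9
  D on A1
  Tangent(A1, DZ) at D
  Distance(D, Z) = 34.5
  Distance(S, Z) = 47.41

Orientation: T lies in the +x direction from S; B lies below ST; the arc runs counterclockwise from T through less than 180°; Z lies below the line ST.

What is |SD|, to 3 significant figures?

20.0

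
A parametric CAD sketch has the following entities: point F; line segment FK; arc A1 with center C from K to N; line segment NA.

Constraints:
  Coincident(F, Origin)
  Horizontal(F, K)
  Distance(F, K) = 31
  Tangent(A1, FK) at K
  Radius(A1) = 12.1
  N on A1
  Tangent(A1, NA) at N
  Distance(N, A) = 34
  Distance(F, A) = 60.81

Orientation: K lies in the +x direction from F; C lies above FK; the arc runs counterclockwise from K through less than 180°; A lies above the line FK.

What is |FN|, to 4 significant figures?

45.16

Checks: ∠(CK, KF) = 90.00° ✓; |CK| = 12.10 ✓; |CN| = 12.10 ✓; ∠(CN, NA) = 90.00° ✓; |NA| = 34.00 ✓; |FA| = 60.81 ✓.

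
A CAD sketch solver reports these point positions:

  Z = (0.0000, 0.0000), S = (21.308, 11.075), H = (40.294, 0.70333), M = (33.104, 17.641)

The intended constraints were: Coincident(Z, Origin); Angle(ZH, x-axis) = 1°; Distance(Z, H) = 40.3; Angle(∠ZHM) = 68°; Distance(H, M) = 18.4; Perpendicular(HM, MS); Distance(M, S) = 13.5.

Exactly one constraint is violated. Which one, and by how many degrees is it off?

Perpendicular(HM, MS) — off by 6.10°.

Z = (0.00, 0.00) ✓; ZH at 1.000° ✓; |ZH| = 40.30 ✓; ∠ZHM = 68.00° ✓; |HM| = 18.40 ✓; ∠(HM, MS) = 96.10° ✗; |MS| = 13.50 ✓.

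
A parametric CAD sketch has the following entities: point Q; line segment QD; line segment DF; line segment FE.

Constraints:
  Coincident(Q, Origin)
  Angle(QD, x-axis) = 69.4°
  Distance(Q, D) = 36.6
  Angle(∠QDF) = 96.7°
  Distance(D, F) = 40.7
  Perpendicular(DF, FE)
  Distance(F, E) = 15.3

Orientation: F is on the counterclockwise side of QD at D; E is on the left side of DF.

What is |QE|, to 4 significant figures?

49.65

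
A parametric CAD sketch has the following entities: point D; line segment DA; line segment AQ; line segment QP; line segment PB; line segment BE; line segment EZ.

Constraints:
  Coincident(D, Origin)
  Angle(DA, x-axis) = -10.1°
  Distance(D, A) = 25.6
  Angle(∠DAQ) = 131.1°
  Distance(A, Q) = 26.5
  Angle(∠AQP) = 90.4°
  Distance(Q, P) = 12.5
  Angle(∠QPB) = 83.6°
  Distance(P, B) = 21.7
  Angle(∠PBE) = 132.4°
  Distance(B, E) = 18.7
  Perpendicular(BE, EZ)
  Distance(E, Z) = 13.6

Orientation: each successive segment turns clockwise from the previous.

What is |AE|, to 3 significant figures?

7.77

D is at the origin; DA runs at -10.1° with length 25.6, so A = (25.2, -4.49). ∠DAQ = 131.1° gives AQ at -59.0° from the x-axis; with |AQ| = 26.5, Q = (38.9, -27.2). ∠AQP = 90.4° gives QP at -149° from the x-axis; with |QP| = 12.5, P = (28.2, -33.7). ∠QPB = 83.6° gives PB at 115° from the x-axis; with |PB| = 21.7, B = (19.0, -14.1). ∠PBE = 132.4° gives BE at 67.4° from the x-axis; with |BE| = 18.7, E = (26.2, 3.21). Then |AE| = |E − A| = 7.77.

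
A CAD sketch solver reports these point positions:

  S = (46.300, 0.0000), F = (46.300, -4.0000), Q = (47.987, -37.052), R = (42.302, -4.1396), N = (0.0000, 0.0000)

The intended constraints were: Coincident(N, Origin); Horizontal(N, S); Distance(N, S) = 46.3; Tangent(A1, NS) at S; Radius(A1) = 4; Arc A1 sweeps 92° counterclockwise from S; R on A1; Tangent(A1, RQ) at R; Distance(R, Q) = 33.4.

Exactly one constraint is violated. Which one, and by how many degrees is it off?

Tangent(A1, RQ) at R — off by 7.80°.

N = (0.00, 0.00) ✓; N.y = 0.00, S.y = 0.00 ✓; |NS| = 46.30 ✓; ∠(FS, SN) = 90.00° ✓; |FS| = 4.000 ✓; bearing(F→R) − bearing(F→S) = 92.00° ✓; |FR| = 4.000 ✓; ∠(FR, RQ) = 82.20° ✗; |RQ| = 33.40 ✓.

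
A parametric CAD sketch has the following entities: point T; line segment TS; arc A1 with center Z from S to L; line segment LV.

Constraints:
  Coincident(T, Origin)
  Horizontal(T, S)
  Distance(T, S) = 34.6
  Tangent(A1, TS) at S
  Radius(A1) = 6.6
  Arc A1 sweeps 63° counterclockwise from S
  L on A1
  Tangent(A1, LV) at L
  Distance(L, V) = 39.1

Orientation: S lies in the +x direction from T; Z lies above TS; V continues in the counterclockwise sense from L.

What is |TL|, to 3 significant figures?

40.6

T is at the origin; TS is horizontal with |TS| = 34.6 and S on the +x side, so S = (34.6, 0.00). A1 meets TS tangentially, so ZS is at right angles to TS, so Z = S + (0, 6.6) = (34.6, 6.60). On A1, S sits at bearing -90° from Z; a 63° counterclockwise sweep puts L at bearing -27°, so L = Z + 6.6·(cos -27°, sin -27°) = (40.5, 3.60). Then |TL| = |L − T| = 40.6.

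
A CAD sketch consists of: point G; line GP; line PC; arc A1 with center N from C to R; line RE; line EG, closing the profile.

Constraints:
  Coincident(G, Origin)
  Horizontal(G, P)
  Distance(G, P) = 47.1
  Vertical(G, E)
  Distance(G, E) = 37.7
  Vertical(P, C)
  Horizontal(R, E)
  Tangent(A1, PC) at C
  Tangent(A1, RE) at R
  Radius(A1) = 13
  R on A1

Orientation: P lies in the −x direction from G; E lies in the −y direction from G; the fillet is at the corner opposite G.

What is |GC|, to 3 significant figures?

53.2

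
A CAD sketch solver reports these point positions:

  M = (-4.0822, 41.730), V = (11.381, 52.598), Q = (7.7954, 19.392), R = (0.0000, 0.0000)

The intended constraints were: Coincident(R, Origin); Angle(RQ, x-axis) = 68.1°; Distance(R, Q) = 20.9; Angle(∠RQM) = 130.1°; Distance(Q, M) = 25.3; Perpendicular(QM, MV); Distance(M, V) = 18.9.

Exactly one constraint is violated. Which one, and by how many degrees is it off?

Perpendicular(QM, MV) — off by 7.10°.

R = (0.00, 0.00) ✓; RQ at 68.10° ✓; |RQ| = 20.90 ✓; ∠RQM = 130.1° ✓; |QM| = 25.30 ✓; ∠(QM, MV) = 82.90° ✗; |MV| = 18.90 ✓.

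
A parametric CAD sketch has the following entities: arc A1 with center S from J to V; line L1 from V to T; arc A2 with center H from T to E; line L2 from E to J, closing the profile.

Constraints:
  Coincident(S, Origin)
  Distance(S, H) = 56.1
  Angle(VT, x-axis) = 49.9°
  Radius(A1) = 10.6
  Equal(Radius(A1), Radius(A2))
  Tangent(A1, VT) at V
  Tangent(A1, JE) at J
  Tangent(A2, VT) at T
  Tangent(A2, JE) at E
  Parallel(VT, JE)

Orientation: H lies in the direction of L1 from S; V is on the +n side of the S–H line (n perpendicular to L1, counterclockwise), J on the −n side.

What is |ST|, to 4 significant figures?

57.09

The slot axis is L1's direction at 49.9°, so u = (cos 49.9°, sin 49.9°) = (0.6441, 0.7649) and n = (−sin 49.9°, cos 49.9°) = (-0.7649, 0.6441). S is at the origin and H lies 56.1 along u from S, so H = 56.1·u = (36.14, 42.91). Tangency of A1 to both parallel lines with radius 10.6 puts V and J at S ± 10.6·n: V = (-8.108, 6.828), J = (8.108, -6.828). Equal radii place T and E the same way about H: T = H + 10.6·n = (28.03, 49.74), E = H − 10.6·n = (44.24, 36.08). Then |ST| = |T − S| = 57.09.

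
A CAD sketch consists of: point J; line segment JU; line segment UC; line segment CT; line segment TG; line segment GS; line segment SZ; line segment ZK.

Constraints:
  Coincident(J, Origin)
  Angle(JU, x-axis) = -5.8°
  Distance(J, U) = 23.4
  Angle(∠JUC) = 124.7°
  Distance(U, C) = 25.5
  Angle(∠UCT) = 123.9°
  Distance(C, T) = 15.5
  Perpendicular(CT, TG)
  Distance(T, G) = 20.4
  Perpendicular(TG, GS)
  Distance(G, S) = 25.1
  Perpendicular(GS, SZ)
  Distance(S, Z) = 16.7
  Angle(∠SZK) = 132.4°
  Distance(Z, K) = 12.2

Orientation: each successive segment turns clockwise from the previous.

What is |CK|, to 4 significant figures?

4.565

The perpendicularity gives SZ at right angles to GS, so SZ runs at -27.20°; with |SZ| = 16.7, Z = (36.70, -14.46). ∠SZK = 132.4° gives ZK at -74.80° from the x-axis; with |ZK| = 12.2, K = (39.90, -26.23). Then |CK| = |K − C| = 4.565.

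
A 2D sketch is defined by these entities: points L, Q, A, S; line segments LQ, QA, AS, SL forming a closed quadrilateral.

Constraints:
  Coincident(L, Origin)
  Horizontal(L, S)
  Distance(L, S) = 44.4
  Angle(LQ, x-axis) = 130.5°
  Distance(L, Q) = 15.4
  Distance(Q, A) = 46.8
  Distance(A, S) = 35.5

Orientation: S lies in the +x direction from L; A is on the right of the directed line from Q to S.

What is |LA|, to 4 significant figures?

31.41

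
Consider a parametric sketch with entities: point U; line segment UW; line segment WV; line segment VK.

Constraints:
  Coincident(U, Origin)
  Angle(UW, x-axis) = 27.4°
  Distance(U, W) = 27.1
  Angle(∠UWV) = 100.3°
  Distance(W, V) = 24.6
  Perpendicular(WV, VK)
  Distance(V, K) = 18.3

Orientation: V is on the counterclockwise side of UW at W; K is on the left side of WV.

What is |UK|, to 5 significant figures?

30.610

U is at the origin; UW runs at 27.4° with length 27.1, so W = 27.1·(cos 27.4°, sin 27.4°) = (24.060, 12.471). ∠UWV = 100.3°, so WV runs at 27.4° + (180° − 100.3°) = 107.10° from the x-axis; with |WV| = 24.6, V = W + 24.6·(cos 107.10°, sin 107.10°) = (16.826, 35.984). WV ⟂ VK; with |VK| = 18.3 on the left of WV, K = V + 18.3·(-0.95579, -0.29404) = (-0.66461, 30.603). Then |UK| = |K − U| = 30.610.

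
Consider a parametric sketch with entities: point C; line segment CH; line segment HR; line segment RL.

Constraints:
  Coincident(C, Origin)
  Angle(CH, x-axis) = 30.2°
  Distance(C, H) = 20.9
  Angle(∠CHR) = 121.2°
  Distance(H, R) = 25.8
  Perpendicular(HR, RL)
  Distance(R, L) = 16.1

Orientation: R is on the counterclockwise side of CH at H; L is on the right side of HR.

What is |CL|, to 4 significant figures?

49.96

C is at the origin; CH runs at 30.2° with length 20.9, so H = 20.9·(cos 30.2°, sin 30.2°) = (18.06, 10.51). ∠CHR = 121.2°, so HR runs at 30.2° + (180° − 121.2°) = 89.00° from the x-axis; with |HR| = 25.8, R = H + 25.8·(cos 89.00°, sin 89.00°) = (18.51, 36.31). The perpendicularity gives RL at right angles to HR; with |RL| = 16.1 on the right of HR, L = R + 16.1·(0.9998, -0.01745) = (34.61, 36.03). Then |CL| = |L − C| = 49.96.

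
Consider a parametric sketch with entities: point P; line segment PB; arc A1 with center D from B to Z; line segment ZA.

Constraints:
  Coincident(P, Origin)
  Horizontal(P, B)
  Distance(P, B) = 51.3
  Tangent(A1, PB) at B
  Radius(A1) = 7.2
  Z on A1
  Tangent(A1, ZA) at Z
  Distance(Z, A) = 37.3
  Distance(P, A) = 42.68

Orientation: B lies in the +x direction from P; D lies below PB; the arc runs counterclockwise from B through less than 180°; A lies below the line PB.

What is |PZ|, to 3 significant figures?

45.4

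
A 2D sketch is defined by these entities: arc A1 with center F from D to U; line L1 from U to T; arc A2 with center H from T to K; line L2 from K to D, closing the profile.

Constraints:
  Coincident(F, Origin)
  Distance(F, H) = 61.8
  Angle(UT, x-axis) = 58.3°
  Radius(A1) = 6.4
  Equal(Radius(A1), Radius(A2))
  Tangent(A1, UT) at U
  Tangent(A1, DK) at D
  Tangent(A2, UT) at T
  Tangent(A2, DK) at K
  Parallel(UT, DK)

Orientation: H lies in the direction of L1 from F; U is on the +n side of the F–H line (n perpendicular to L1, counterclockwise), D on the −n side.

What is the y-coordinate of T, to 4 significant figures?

55.94

The slot axis is L1's direction at 58.3°, so u = (cos 58.3°, sin 58.3°) = (0.5255, 0.8508) and n = (−sin 58.3°, cos 58.3°) = (-0.8508, 0.5255). F is at the origin and H lies 61.8 along u from F, so H = 61.8·u = (32.47, 52.58). Tangency of A1 to both parallel lines with radius 6.4 puts U and D at F ± 6.4·n: U = (-5.445, 3.363), D = (5.445, -3.363). Equal radii place T and K the same way about H: T = H + 6.4·n = (27.03, 55.94), K = H − 6.4·n = (37.92, 49.22). So T.y = 55.94.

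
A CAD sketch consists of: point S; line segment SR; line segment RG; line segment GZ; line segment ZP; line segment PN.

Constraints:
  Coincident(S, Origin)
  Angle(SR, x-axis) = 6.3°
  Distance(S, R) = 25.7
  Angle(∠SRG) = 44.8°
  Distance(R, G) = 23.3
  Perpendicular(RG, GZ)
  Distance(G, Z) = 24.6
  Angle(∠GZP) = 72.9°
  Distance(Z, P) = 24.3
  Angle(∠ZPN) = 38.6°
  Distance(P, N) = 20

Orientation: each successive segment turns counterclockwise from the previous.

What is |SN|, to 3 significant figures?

8.00

S is at the origin; SR runs at 6.3° with length 25.7, so R = (25.5, 2.82). ∠SRG = 44.8° gives RG at 142° from the x-axis; with |RG| = 23.3, G = (7.31, 17.3). RG is perpendicular to GZ, so GZ runs at -128°; with |GZ| = 24.6, Z = (-8.00, -1.93). ∠GZP = 72.9° gives ZP at -21.4° from the x-axis; with |ZP| = 24.3, P = (14.6, -10.8). ∠ZPN = 38.6° gives PN at 120° from the x-axis; with |PN| = 20.0, N = (4.62, 6.53). Then |SN| = |N − S| = 8.00.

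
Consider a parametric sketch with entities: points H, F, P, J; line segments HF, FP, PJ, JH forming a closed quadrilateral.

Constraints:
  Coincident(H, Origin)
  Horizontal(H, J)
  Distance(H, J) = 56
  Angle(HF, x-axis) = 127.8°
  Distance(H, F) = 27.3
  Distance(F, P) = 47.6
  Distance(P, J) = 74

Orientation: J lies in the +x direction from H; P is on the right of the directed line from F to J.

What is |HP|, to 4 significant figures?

29.13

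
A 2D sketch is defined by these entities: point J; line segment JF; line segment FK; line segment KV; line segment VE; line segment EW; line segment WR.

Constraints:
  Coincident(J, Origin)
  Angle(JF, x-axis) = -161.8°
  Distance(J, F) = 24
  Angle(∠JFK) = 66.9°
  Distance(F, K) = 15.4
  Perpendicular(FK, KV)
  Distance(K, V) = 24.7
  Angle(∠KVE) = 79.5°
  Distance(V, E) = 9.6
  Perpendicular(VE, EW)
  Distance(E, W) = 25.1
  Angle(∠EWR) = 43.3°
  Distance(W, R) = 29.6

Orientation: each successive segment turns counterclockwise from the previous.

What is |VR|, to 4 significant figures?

11.28

J is at the origin; JF runs at -161.8° with length 24.0, so F = (-22.80, -7.496). ∠JFK = 66.9° gives FK at -48.70° from the x-axis; with |FK| = 15.4, K = (-12.64, -19.07). FK ⟂ KV, so KV runs at 41.30°; with |KV| = 24.7, V = (5.921, -2.763). ∠KVE = 79.5° gives VE at 141.8° from the x-axis; with |VE| = 9.6, E = (-1.623, 3.173). VE is perpendicular to EW, so EW runs at -128.2°; with |EW| = 25.1, W = (-17.15, -16.55). ∠EWR = 43.3° gives WR at 8.500° from the x-axis; with |WR| = 29.6, R = (12.13, -12.18). Then |VR| = |R − V| = 11.28.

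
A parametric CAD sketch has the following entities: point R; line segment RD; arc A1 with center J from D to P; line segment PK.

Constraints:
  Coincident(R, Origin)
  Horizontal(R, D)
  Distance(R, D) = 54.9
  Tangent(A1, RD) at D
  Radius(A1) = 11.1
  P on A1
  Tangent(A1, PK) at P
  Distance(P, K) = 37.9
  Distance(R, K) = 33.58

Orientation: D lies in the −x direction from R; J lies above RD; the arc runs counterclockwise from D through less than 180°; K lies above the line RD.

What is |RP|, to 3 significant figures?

47.7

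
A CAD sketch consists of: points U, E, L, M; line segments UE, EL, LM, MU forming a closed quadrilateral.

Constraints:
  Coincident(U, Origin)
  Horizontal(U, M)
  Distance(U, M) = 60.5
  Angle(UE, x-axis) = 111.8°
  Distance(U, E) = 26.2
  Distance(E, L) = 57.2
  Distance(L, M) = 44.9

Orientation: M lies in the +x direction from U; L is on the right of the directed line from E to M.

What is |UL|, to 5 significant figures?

32.035

Checks: |EL| = 57.20 ✓; |LM| = 44.90 ✓.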